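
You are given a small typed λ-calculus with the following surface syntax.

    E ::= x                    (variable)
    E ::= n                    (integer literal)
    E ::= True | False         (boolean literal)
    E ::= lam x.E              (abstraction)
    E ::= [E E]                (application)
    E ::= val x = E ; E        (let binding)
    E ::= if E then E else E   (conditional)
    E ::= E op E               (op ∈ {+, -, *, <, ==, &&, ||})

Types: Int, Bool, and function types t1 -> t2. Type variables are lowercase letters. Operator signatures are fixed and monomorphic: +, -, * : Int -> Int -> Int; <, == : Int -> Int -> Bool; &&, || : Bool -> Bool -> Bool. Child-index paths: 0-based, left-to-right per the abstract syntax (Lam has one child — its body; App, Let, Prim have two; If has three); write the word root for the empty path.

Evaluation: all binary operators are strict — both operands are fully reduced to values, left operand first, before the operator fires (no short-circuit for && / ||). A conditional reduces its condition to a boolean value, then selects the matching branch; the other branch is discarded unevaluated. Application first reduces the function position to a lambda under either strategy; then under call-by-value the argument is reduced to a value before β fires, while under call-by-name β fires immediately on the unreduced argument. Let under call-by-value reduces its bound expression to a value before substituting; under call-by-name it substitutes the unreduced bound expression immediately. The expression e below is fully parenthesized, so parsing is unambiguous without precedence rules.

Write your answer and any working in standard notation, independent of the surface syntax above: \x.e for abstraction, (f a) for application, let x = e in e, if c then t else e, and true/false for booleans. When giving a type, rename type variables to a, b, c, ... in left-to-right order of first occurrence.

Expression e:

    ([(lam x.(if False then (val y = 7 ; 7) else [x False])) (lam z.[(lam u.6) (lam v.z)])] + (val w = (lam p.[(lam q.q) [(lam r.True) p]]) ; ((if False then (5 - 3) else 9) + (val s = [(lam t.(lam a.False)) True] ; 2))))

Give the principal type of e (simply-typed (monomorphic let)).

Working:
  unify Bool ~ Bool
let y : Int
x : a
  unify a ~ Bool -> b
_ _ : b
  unify Int ~ b
\x._ : (Bool -> Int) -> Int
\u._ : d -> Int
z : c
\v._ : e -> c
  unify d -> Int ~ (e -> c) -> f
  unify d ~ e -> c
  unify Int ~ f
_ _ : Int
\z._ : c -> Int
  unify (Bool -> Int) -> Int ~ (c -> Int) -> g
  unify Bool -> Int ~ c -> Int
  unify Bool ~ c
  unify Int ~ Int
  unify Int ~ g
_ _ : Int
  unify Int ~ Int
q : i
\q._ : i -> i
\r._ : j -> Bool
p : h
  unify j -> Bool ~ h -> k
  unify j ~ h
  unify Bool ~ k
_ _ : Bool
  unify i -> i ~ Bool -> l
  unify i ~ Bool
  unify Bool ~ l
_ _ : Bool
\p._ : h -> Bool
let w : h -> Bool
  unify Bool ~ Bool
  unify Int ~ Int
  unify Int ~ Int
  unify Int ~ Int
  unify Int ~ Int
\a._ : n -> Bool
\t._ : m -> n -> Bool
  unify m -> n -> Bool ~ Bool -> o
  unify m ~ Bool
  unify n -> Bool ~ o
_ _ : n -> Bool
let s : n -> Bool
  unify Int ~ Int
  unify Int ~ Int

Answer: Int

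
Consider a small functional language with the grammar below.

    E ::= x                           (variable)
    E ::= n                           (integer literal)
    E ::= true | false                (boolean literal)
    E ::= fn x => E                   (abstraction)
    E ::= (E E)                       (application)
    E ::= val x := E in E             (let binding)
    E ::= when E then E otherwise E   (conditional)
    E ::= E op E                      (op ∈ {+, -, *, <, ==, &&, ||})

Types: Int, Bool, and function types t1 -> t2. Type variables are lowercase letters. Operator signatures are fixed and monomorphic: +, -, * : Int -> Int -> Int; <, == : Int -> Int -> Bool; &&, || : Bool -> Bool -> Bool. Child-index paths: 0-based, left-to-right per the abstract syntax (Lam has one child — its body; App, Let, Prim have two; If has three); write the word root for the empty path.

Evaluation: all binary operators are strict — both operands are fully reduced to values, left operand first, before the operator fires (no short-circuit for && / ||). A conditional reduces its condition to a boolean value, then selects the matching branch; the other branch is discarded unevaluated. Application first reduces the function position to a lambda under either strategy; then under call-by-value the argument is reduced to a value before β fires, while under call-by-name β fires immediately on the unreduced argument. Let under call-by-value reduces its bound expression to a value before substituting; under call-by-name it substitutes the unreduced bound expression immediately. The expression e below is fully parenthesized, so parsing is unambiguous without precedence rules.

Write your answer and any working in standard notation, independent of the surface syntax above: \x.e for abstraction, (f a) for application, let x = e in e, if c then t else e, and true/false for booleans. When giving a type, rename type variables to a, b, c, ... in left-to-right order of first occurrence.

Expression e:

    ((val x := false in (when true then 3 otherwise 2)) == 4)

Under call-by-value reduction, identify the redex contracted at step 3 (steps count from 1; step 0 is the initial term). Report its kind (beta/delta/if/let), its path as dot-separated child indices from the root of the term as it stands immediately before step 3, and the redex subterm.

Working:
step 0: ((let x = false in (if true then 3 else 2)) == 4)
step 1: [let@0] ((if true then 3 else 2) == 4)
step 2: [if@0] (3 == 4)
step 3: [delta@root] false

Answer: delta at root : (3 == 4)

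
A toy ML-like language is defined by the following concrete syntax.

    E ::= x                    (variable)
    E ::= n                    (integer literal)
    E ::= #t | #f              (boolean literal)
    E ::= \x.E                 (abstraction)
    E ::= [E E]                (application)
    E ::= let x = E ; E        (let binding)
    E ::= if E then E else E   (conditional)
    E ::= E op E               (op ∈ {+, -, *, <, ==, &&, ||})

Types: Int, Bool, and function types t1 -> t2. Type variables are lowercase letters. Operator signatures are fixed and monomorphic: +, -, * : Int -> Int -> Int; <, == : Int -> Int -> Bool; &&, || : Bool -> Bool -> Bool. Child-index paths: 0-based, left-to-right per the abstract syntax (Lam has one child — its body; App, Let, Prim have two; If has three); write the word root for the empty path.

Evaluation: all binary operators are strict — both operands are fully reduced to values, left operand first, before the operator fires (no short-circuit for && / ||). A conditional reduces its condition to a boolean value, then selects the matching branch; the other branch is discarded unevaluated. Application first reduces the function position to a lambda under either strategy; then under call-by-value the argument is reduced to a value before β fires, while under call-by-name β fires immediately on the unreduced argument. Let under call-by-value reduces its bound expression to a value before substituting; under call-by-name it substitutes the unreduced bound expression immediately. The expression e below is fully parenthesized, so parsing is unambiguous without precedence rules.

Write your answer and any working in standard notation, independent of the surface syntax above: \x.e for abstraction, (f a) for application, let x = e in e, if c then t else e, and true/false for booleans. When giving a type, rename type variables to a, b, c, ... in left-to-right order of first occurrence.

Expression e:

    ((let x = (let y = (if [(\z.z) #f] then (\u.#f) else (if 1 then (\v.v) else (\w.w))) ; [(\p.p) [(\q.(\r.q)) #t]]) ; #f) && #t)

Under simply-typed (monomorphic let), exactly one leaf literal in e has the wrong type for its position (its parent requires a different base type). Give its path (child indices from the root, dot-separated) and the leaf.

Working:
z : a
\z._ : a -> a
  unify a -> a ~ Bool -> b
  unify a ~ Bool
  unify Bool ~ b
_ _ : Bool
  unify Bool ~ Bool
\u._ : c -> Bool
  unify Int ~ Bool
  FAIL: mismatch Int ~ Bool

Answer: 0.0.0.2.0 : 1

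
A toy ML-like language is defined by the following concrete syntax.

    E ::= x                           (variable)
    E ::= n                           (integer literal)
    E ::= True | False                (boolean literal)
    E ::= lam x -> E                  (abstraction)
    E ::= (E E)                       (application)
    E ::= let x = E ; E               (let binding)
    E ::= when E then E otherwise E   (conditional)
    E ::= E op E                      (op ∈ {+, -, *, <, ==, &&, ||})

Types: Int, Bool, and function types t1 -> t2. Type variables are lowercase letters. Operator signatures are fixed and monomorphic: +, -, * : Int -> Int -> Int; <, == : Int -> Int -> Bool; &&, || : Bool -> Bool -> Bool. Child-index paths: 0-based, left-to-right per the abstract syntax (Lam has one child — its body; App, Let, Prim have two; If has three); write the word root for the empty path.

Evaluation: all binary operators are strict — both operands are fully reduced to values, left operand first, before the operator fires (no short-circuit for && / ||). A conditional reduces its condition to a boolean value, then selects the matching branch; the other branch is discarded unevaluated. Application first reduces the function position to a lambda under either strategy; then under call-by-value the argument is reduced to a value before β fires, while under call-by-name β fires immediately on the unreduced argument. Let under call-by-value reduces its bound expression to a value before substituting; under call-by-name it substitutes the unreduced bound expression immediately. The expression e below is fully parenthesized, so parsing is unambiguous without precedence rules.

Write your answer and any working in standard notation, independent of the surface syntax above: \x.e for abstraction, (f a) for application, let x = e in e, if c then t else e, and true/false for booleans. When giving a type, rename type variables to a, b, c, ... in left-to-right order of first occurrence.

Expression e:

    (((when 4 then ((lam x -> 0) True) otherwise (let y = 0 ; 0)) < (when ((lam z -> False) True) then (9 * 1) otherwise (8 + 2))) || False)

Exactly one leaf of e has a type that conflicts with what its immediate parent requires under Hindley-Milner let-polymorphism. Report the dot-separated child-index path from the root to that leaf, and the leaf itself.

Answer: 0.0.0 : 4

Derivation:
  unify Int ~ Bool
  FAIL: mismatch Int ~ Bool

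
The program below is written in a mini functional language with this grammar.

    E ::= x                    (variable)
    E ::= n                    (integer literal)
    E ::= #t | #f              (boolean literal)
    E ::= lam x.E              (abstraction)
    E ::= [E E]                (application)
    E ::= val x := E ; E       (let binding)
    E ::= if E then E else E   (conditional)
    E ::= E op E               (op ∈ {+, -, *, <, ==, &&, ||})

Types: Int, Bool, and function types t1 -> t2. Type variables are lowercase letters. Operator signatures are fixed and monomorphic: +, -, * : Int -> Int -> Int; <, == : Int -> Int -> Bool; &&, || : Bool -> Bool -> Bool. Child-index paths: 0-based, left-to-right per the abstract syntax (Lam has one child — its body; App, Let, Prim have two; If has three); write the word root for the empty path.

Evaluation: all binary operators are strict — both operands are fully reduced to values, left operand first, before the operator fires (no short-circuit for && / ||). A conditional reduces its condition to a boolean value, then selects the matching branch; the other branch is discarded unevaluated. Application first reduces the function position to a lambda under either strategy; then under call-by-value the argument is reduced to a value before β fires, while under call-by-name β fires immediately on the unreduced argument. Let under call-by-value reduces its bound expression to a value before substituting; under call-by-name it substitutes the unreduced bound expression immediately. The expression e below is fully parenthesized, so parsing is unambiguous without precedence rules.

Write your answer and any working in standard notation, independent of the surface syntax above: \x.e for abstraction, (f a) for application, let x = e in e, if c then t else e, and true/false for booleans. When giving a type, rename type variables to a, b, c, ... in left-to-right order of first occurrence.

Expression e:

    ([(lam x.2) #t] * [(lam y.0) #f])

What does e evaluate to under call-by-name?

Trace:
step 0: (((\x.2) true) * ((\y.0) false))
step 1: [beta@0] (2 * ((\y.0) false))
step 2: [beta@1] (2 * 0)
step 3: [delta@root] 0

Answer: 0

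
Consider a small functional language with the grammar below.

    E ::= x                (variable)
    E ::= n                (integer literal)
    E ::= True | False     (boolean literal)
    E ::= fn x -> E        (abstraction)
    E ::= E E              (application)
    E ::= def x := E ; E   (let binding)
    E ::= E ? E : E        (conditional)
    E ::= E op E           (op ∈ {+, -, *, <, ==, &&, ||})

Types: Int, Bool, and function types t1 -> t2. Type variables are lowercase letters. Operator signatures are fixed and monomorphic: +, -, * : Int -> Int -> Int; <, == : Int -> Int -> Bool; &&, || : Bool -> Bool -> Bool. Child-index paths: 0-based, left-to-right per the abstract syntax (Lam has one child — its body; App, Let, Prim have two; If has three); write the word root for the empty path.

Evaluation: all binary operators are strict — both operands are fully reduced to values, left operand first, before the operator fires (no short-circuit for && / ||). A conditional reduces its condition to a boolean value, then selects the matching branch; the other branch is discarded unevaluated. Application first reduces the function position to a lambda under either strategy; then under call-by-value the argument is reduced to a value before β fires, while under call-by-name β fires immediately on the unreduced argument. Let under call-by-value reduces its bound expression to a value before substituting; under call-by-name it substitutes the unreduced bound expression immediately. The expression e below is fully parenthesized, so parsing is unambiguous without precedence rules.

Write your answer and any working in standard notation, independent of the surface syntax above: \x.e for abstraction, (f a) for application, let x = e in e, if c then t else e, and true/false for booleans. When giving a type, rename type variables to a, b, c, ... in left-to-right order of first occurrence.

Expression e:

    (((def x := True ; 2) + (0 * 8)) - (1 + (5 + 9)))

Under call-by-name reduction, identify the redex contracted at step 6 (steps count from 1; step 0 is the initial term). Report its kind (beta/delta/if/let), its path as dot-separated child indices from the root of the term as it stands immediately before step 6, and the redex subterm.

Answer: delta at root : (2 - 15)

Trace:
step 0: (((let x = true in 2) + (0 * 8)) - (1 + (5 + 9)))
step 1: [let@0.0] ((2 + (0 * 8)) - (1 + (5 + 9)))
step 2: [delta@0.1] ((2 + 0) - (1 + (5 + 9)))
step 3: [delta@0] (2 - (1 + (5 + 9)))
step 4: [delta@1.1] (2 - (1 + 14))
step 5: [delta@1] (2 - 15)
step 6: [delta@root] -13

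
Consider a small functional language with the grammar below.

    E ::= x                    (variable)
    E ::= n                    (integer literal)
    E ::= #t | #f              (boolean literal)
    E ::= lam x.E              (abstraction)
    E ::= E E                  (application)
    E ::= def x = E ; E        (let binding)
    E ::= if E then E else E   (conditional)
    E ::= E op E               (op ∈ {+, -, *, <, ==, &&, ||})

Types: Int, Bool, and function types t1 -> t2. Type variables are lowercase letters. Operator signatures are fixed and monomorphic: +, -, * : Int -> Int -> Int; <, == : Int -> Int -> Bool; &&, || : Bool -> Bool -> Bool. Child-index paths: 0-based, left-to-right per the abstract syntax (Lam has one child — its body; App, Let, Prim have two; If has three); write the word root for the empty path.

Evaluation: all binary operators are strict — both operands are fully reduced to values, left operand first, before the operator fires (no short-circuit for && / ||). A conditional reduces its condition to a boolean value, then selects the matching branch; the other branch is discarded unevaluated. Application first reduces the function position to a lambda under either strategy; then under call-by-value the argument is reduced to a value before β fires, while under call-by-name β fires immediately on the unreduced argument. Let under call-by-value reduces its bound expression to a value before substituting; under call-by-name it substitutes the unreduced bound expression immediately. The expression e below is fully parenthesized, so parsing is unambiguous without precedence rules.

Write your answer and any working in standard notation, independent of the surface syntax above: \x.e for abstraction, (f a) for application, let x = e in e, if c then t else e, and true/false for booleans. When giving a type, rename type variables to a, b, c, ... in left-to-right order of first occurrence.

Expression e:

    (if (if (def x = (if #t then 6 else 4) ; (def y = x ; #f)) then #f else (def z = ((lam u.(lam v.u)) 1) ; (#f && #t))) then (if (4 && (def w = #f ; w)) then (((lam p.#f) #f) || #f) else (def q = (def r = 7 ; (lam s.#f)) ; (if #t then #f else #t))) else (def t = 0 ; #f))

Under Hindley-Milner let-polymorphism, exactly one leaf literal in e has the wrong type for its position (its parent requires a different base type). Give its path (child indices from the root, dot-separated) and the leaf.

Working:
  unify Bool ~ Bool
  unify Int ~ Int
let x : Int
x : Int
let y : Int
  unify Bool ~ Bool
u : a
\v._ : b -> a
\u._ : a -> b -> a
  unify a -> b -> a ~ Int -> c
  unify a ~ Int
  unify b -> Int ~ c
_ _ : b -> Int
let z : forall. b -> Int
  unify Bool ~ Bool
  unify Bool ~ Bool
  unify Bool ~ Bool
  unify Bool ~ Bool
  unify Int ~ Bool
  FAIL: mismatch Int ~ Bool

Answer: 1.0.0 : 4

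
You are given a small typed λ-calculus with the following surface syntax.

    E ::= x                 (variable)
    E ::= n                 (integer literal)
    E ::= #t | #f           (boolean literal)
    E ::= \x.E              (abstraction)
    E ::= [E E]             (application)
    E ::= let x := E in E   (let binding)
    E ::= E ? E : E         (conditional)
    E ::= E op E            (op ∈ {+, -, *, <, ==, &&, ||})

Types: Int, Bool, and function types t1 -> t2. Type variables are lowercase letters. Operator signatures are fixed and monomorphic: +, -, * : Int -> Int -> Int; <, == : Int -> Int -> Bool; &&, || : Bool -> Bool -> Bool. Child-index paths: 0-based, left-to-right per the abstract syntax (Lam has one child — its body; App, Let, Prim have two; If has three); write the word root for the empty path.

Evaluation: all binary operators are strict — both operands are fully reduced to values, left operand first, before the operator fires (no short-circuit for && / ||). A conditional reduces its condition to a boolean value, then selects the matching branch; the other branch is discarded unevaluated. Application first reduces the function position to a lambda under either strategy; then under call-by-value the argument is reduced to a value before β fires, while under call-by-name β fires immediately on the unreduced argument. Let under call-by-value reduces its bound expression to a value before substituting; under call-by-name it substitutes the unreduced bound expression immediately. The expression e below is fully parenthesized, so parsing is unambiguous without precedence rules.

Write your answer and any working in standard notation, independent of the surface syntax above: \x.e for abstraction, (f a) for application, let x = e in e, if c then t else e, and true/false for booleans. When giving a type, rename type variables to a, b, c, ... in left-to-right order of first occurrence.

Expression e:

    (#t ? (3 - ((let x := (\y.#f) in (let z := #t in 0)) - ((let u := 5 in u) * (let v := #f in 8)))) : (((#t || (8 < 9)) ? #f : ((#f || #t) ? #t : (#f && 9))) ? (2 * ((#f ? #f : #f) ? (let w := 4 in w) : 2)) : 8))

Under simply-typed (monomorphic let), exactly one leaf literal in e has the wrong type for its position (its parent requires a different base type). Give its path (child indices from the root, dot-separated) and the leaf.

Working:
  unify Bool ~ Bool
  unify Int ~ Int
\y._ : a -> Bool
let x : a -> Bool
let z : Bool
  unify Int ~ Int
let u : Int
u : Int
  unify Int ~ Int
let v : Bool
  unify Int ~ Int
  unify Int ~ Int
  unify Int ~ Int
  unify Bool ~ Bool
  unify Int ~ Int
  unify Int ~ Int
  unify Bool ~ Bool
  unify Bool ~ Bool
  unify Bool ~ Bool
  unify Bool ~ Bool
  unify Bool ~ Bool
  unify Bool ~ Bool
  unify Int ~ Bool
  FAIL: mismatch Int ~ Bool

Answer: 2.0.2.2.1 : 9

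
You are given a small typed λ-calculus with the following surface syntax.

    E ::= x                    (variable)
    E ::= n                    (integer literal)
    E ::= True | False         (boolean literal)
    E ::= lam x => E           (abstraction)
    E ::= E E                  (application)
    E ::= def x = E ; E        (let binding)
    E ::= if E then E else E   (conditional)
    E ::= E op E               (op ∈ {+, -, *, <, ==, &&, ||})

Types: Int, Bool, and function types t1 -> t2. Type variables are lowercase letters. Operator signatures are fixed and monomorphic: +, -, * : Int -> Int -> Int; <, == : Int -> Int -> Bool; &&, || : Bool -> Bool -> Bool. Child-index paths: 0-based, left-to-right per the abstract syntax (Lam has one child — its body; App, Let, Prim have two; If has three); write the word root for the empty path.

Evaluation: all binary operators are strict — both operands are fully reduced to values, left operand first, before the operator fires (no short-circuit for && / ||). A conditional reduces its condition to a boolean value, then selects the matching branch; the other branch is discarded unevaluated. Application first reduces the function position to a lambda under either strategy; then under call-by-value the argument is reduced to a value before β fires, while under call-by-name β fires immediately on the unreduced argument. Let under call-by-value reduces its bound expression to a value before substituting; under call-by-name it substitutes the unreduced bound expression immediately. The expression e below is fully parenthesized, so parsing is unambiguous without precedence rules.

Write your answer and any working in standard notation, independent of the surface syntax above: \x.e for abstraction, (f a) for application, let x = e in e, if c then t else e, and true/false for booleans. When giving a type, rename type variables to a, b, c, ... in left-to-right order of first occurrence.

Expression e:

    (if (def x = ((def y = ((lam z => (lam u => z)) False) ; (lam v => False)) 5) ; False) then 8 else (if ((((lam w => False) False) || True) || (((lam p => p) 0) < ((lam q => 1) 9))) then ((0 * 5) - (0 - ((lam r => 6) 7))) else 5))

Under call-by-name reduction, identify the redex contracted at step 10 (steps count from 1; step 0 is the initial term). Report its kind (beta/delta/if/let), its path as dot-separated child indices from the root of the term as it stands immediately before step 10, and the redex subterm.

Working:
step 0: (if (let x = ((let y = ((\z.(\u.z)) false) in (\v.false)) 5) in false) then 8 else (if ((((\w.false) false) || true) || (((\p.p) 0) < ((\q.1) 9))) then ((0 * 5) - (0 - ((\r.6) 7))) else 5))
step 1: [let@0] (if false then 8 else (if ((((\w.false) false) || true) || (((\p.p) 0) < ((\q.1) 9))) then ((0 * 5) - (0 - ((\r.6) 7))) else 5))
step 2: [if@root] (if ((((\w.false) false) || true) || (((\p.p) 0) < ((\q.1) 9))) then ((0 * 5) - (0 - ((\r.6) 7))) else 5)
step 3: [beta@0.0.0] (if ((false || true) || (((\p.p) 0) < ((\q.1) 9))) then ((0 * 5) - (0 - ((\r.6) 7))) else 5)
step 4: [delta@0.0] (if (true || (((\p.p) 0) < ((\q.1) 9))) then ((0 * 5) - (0 - ((\r.6) 7))) else 5)
step 5: [beta@0.1.0] (if (true || (0 < ((\q.1) 9))) then ((0 * 5) - (0 - ((\r.6) 7))) else 5)
step 6: [beta@0.1.1] (if (true || (0 < 1)) then ((0 * 5) - (0 - ((\r.6) 7))) else 5)
step 7: [delta@0.1] (if (true || true) then ((0 * 5) - (0 - ((\r.6) 7))) else 5)
step 8: [delta@0] (if true then ((0 * 5) - (0 - ((\r.6) 7))) else 5)
step 9: [if@root] ((0 * 5) - (0 - ((\r.6) 7)))
step 10: [delta@0] (0 - (0 - ((\r.6) 7)))

Answer: delta at 0 : (0 * 5)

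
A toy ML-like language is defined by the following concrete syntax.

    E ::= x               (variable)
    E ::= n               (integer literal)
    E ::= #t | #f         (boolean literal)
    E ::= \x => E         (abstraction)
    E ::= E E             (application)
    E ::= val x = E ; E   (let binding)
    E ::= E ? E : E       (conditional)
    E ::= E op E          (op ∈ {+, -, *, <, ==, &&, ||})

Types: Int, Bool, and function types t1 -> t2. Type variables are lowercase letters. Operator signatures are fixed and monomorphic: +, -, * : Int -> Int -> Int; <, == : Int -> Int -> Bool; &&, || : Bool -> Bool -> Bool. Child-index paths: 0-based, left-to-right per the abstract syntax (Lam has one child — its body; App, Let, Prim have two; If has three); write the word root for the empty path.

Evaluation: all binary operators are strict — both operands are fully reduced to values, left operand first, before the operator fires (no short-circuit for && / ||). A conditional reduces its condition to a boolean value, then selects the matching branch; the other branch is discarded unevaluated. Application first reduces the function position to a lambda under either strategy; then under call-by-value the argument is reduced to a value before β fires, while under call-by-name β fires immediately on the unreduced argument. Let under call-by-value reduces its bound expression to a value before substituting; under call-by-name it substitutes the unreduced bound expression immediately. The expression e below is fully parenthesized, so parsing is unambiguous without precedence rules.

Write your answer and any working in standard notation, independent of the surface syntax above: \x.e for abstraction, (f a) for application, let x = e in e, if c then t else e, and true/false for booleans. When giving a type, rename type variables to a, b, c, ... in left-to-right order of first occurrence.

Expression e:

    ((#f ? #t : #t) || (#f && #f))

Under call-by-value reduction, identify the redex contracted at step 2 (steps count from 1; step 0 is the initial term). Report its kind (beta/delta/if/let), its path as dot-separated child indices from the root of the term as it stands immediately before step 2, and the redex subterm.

Answer: delta at 1 : (false && false)

Trace:
step 0: ((if false then true else true) || (false && false))
step 1: [if@0] (true || (false && false))
step 2: [delta@1] (true || false)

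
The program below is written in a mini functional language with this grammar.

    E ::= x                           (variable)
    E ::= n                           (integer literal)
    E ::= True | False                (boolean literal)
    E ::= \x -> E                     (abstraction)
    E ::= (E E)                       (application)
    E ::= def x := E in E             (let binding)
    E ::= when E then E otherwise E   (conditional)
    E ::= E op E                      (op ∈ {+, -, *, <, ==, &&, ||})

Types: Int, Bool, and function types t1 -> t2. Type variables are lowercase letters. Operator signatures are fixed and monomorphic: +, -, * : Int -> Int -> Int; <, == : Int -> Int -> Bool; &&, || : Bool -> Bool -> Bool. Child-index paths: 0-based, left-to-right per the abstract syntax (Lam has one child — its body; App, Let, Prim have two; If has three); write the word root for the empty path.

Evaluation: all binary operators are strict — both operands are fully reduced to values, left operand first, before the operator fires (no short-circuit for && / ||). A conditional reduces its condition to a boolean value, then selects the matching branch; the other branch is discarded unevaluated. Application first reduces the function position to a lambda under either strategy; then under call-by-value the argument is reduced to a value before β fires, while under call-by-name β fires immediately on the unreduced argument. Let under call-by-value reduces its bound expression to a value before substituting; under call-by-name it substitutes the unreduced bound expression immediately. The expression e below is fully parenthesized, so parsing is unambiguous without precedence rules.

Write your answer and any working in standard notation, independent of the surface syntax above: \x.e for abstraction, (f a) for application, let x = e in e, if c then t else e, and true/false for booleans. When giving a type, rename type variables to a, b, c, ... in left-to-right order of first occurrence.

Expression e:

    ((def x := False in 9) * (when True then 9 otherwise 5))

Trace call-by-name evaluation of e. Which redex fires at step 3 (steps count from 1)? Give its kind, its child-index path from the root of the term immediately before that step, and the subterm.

Answer: delta at root : (9 * 9)

Derivation:
step 0: ((let x = false in 9) * (if true then 9 else 5))
step 1: [let@0] (9 * (if true then 9 else 5))
step 2: [if@1] (9 * 9)
step 3: [delta@root] 81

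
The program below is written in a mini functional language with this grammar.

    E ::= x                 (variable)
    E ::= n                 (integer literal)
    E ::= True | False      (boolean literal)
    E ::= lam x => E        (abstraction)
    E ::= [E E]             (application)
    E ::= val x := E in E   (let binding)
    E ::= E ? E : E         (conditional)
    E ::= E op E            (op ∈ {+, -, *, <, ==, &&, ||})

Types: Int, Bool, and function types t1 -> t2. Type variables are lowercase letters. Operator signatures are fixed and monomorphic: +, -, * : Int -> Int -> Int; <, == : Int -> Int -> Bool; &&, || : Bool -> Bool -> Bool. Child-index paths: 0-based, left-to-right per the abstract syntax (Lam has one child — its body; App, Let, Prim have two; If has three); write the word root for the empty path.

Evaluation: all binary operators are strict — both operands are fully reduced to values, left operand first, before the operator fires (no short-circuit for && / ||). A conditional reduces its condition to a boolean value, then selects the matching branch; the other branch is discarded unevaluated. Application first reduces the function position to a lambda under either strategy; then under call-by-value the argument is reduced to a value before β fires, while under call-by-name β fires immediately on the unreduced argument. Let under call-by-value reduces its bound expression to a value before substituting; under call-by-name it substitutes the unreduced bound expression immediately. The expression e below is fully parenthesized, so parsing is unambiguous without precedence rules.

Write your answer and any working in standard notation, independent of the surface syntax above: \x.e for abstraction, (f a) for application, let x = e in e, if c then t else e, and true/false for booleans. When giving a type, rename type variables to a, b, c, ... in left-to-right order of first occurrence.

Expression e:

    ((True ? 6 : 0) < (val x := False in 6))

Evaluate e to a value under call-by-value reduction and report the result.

Working:
step 0: ((if true then 6 else 0) < (let x = false in 6))
step 1: [if@0] (6 < (let x = false in 6))
step 2: [let@1] (6 < 6)
step 3: [delta@root] false

Answer: false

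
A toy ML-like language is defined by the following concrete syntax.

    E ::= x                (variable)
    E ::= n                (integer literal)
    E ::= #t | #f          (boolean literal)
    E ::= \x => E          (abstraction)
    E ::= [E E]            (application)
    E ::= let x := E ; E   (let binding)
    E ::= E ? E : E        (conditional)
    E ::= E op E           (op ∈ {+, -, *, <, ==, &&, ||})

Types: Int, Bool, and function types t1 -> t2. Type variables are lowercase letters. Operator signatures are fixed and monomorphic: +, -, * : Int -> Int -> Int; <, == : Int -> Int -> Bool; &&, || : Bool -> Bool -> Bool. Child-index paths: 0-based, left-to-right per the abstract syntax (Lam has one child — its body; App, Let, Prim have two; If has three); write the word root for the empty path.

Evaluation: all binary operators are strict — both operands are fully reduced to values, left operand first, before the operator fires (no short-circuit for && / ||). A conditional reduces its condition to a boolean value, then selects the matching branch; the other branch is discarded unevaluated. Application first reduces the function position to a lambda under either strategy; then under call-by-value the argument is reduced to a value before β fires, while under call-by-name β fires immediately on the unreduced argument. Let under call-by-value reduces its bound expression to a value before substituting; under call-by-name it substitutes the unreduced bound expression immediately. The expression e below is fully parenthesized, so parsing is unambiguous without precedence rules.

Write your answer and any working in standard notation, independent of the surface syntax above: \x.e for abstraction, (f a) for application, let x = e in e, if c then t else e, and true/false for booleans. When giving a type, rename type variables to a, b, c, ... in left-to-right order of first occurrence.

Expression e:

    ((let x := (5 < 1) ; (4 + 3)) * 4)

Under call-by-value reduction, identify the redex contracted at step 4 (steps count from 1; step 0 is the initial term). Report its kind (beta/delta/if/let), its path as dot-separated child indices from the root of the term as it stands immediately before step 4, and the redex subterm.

Answer: delta at root : (7 * 4)

Trace:
step 0: ((let x = (5 < 1) in (4 + 3)) * 4)
step 1: [delta@0.0] ((let x = false in (4 + 3)) * 4)
step 2: [let@0] ((4 + 3) * 4)
step 3: [delta@0] (7 * 4)
step 4: [delta@root] 28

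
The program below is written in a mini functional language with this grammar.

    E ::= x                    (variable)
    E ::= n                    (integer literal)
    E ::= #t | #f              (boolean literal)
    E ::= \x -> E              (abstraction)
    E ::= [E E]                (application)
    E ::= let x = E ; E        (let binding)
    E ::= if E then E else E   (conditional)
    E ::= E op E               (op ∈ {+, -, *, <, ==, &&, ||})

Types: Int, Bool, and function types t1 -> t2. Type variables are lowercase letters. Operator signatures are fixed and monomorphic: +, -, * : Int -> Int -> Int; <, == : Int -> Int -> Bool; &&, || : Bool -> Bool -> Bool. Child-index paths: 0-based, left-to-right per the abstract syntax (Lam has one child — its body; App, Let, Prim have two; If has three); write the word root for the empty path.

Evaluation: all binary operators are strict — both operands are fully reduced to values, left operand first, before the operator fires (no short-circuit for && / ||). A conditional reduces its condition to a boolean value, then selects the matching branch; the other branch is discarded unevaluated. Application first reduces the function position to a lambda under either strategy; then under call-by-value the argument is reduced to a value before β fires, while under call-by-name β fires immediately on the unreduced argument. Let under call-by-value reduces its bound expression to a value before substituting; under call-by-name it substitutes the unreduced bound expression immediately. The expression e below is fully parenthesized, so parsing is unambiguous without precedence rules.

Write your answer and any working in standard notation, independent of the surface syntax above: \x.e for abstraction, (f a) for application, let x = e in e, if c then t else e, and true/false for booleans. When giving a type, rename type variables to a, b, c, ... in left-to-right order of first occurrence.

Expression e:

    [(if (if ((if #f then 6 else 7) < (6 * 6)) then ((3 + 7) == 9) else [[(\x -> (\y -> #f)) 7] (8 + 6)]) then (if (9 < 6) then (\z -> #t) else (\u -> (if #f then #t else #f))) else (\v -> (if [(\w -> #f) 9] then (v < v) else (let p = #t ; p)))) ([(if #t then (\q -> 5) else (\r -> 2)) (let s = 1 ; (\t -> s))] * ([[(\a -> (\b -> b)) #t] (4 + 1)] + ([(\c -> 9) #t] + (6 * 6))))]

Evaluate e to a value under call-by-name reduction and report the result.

Working:
step 0: ((if (if ((if false then 6 else 7) < (6 * 6)) then ((3 + 7) == 9) else (((\x.(\y.false)) 7) (8 + 6))) then (if (9 < 6) then (\z.true) else (\u.(if false then true else false))) else (\v.(if ((\w.false) 9) then (v < v) else (let p = true in p)))) (((if true then (\q.5) else (\r.2)) (let s = 1 in (\t.s))) * ((((\a.(\b.b)) true) (4 + 1)) + (((\c.9) true) + (6 * 6)))))
step 1: [if@0.0.0.0] ((if (if (7 < (6 * 6)) then ((3 + 7) == 9) else (((\x.(\y.false)) 7) (8 + 6))) then (if (9 < 6) then (\z.true) else (\u.(if false then true else false))) else (\v.(if ((\w.false) 9) then (v < v) else (let p = true in p)))) (((if true then (\q.5) else (\r.2)) (let s = 1 in (\t.s))) * ((((\a.(\b.b)) true) (4 + 1)) + (((\c.9) true) + (6 * 6)))))
step 2: [delta@0.0.0.1] ((if (if (7 < 36) then ((3 + 7) == 9) else (((\x.(\y.false)) 7) (8 + 6))) then (if (9 < 6) then (\z.true) else (\u.(if false then true else false))) else (\v.(if ((\w.false) 9) then (v < v) else (let p = true in p)))) (((if true then (\q.5) else (\r.2)) (let s = 1 in (\t.s))) * ((((\a.(\b.b)) true) (4 + 1)) + (((\c.9) true) + (6 * 6)))))
step 3: [delta@0.0.0] ((if (if true then ((3 + 7) == 9) else (((\x.(\y.false)) 7) (8 + 6))) then (if (9 < 6) then (\z.true) else (\u.(if false then true else false))) else (\v.(if ((\w.false) 9) then (v < v) else (let p = true in p)))) (((if true then (\q.5) else (\r.2)) (let s = 1 in (\t.s))) * ((((\a.(\b.b)) true) (4 + 1)) + (((\c.9) true) + (6 * 6)))))
step 4: [if@0.0] ((if ((3 + 7) == 9) then (if (9 < 6) then (\z.true) else (\u.(if false then true else false))) else (\v.(if ((\w.false) 9) then (v < v) else (let p = true in p)))) (((if true then (\q.5) else (\r.2)) (let s = 1 in (\t.s))) * ((((\a.(\b.b)) true) (4 + 1)) + (((\c.9) true) + (6 * 6)))))
step 5: [delta@0.0.0] ((if (10 == 9) then (if (9 < 6) then (\z.true) else (\u.(if false then true else false))) else (\v.(if ((\w.false) 9) then (v < v) else (let p = true in p)))) (((if true then (\q.5) else (\r.2)) (let s = 1 in (\t.s))) * ((((\a.(\b.b)) true) (4 + 1)) + (((\c.9) true) + (6 * 6)))))
step 6: [delta@0.0] ((if false then (if (9 < 6) then (\z.true) else (\u.(if false then true else false))) else (\v.(if ((\w.false) 9) then (v < v) else (let p = true in p)))) (((if true then (\q.5) else (\r.2)) (let s = 1 in (\t.s))) * ((((\a.(\b.b)) true) (4 + 1)) + (((\c.9) true) + (6 * 6)))))
step 7: [if@0] ((\v.(if ((\w.false) 9) then (v < v) else (let p = true in p))) (((if true then (\q.5) else (\r.2)) (let s = 1 in (\t.s))) * ((((\a.(\b.b)) true) (4 + 1)) + (((\c.9) true) + (6 * 6)))))
step 8: [beta@root] (if ((\w.false) 9) then ((((if true then (\q.5) else (\r.2)) (let s = 1 in (\t.s))) * ((((\a.(\b.b)) true) (4 + 1)) + (((\c.9) true) + (6 * 6)))) < (((if true then (\q.5) else (\r.2)) (let s = 1 in (\t.s))) * ((((\a.(\b.b)) true) (4 + 1)) + (((\c.9) true) + (6 * 6))))) else (let p = true in p))
step 9: [beta@0] (if false then ((((if true then (\q.5) else (\r.2)) (let s = 1 in (\t.s))) * ((((\a.(\b.b)) true) (4 + 1)) + (((\c.9) true) + (6 * 6)))) < (((if true then (\q.5) else (\r.2)) (let s = 1 in (\t.s))) * ((((\a.(\b.b)) true) (4 + 1)) + (((\c.9) true) + (6 * 6))))) else (let p = true in p))
step 10: [if@root] (let p = true in p)
step 11: [let@root] true

Answer: true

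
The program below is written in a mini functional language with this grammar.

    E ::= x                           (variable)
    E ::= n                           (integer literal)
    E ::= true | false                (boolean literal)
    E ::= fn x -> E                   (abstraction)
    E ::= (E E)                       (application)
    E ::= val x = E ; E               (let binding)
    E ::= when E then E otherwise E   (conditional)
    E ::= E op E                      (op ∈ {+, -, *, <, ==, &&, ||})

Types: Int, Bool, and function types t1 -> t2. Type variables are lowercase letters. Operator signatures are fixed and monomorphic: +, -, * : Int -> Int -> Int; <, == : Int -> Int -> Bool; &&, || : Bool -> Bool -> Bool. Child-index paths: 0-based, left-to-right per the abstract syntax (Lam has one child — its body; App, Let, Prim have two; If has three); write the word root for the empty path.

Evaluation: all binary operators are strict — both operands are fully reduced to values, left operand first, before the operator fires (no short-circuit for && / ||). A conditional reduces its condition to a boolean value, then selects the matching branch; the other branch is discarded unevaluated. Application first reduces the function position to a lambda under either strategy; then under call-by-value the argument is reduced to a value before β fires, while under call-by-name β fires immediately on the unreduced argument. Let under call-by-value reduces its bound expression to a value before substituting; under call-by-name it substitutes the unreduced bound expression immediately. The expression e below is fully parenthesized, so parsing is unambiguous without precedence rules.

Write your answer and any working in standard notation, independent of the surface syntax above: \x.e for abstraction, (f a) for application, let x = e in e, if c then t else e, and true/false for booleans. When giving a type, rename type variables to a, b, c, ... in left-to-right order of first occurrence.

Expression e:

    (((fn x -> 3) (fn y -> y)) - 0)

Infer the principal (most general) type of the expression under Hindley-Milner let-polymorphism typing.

Derivation:
\x._ : a -> Int
y : b
\y._ : b -> b
  unify a -> Int ~ (b -> b) -> c
  unify a ~ b -> b
  unify Int ~ c
_ _ : Int
  unify Int ~ Int
  unify Int ~ Int

Answer: Int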